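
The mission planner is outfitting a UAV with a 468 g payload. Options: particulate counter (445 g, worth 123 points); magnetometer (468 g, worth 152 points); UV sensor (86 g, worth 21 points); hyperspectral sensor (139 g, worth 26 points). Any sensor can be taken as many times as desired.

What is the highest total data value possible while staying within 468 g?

152

Magnetometer uses 468 of the 468 g and totals 152.
Every other selection either busts 468 g or fails to beat 152.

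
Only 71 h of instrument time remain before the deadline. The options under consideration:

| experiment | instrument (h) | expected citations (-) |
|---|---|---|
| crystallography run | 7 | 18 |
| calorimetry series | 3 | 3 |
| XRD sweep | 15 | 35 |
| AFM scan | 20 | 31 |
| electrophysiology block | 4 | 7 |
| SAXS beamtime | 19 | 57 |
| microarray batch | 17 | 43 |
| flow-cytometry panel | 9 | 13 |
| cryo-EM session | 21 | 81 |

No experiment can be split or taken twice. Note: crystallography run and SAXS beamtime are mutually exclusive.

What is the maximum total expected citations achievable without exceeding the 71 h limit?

201

Electrophysiology block + SAXS beamtime + microarray batch + flow-cytometry panel + cryo-EM session uses 70 of the 71 h and totals 201.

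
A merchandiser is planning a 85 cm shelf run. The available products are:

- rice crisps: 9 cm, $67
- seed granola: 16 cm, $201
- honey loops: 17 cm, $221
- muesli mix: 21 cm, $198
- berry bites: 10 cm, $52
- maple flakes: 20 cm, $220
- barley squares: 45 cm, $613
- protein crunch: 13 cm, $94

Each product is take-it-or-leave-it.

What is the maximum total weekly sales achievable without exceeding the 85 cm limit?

Greedy by ratio would take seed granola + honey loops + barley squares: 78 cm used, total 1035.
Replace seed granola with maple flakes: the trade gains 19 net, giving 1054 at 82 cm.
Every other selection either busts 85 cm or fails to beat 1054.

1054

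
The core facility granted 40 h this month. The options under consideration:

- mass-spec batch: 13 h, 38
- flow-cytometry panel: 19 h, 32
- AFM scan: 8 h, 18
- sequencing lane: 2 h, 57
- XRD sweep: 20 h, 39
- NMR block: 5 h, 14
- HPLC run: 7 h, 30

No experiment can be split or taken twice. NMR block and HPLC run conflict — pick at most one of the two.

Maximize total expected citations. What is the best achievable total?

Best packing: mass-spec batch + sequencing lane + XRD sweep + NMR block — 40 h, 148 total.
Next best is AFM scan + sequencing lane + XRD sweep + HPLC run at 144 (37 h) — short by 4.

148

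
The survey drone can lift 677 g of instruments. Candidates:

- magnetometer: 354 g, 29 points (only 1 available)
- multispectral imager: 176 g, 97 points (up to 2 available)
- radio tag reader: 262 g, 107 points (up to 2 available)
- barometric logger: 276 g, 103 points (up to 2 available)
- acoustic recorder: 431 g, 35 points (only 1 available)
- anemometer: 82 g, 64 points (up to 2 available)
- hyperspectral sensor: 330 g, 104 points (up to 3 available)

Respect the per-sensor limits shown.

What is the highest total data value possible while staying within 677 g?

332

The ratio heuristic lands on 2×multispectral imager + 2×anemometer (322) but leaves 161 g idle.
The 176 g tied up in multispectral imager is better spent on radio tag reader — total rises to 332 (602 g).
Every other selection either busts 677 g or exceeds an availability limit or fails to beat 332.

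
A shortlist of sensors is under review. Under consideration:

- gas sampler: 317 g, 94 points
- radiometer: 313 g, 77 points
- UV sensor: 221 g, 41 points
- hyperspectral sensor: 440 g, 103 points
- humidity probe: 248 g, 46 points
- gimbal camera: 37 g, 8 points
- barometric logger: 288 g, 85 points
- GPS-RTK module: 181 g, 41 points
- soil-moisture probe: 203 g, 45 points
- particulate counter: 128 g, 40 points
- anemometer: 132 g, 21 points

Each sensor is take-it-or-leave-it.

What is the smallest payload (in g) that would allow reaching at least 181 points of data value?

Need the lightest bundle worth ≥ 181.
Taking gas sampler + gimbal camera + barometric logger gives 187 (≥ 181) for 642 g.
No combination under 642 g hits 181.

642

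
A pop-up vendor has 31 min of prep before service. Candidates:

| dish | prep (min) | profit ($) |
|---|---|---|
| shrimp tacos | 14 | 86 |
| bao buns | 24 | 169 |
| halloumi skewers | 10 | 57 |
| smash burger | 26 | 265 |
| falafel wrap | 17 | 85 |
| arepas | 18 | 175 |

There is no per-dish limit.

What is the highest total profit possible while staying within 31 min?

265

Ranking by ratio (profit/min): smash burger 10.19, arepas 9.72, bao buns 7.04, shrimp tacos 6.14.
Best packing: smash burger — 26 min, 265 total.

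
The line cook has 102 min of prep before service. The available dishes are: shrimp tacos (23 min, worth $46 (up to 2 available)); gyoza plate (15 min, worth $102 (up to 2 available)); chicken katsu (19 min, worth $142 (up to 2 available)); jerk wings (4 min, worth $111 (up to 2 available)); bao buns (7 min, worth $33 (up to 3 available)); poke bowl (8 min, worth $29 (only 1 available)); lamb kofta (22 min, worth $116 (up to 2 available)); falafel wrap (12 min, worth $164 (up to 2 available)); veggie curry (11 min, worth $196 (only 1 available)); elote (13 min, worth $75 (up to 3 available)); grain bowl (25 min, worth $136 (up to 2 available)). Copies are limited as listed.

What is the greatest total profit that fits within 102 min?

By profit per min: jerk wings 27.75, veggie curry 17.82, falafel wrap 13.67, chicken katsu 7.47 lead.
Taking the top-ratio dishes first gives gyoza plate + 2×chicken katsu + 2×jerk wings + 2×falafel wrap + veggie curry for 1132 (96 min).
Dropping gyoza plate frees 15 min; slotting in bao buns + elote (20 min) lifts the total to 1138 at 101 min.

1138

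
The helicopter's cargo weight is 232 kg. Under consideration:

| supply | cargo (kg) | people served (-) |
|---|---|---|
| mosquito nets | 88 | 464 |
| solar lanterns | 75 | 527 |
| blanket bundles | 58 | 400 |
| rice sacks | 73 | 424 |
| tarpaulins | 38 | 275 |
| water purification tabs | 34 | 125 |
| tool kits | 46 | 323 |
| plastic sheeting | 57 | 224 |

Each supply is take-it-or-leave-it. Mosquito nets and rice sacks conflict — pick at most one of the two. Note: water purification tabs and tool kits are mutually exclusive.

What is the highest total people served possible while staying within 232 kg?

Ranking by ratio (people served/kg): tarpaulins 7.24, solar lanterns 7.03, tool kits 7.02.
A density-first pass picks solar lanterns + blanket bundles + tarpaulins + tool kits — 1525 at 217 kg.
Replace blanket bundles with rice sacks: the trade gains 24 net, giving 1549 at 232 kg.
Next best is solar lanterns + blanket bundles + tarpaulins + tool kits at 1525 (217 kg) — short by 24.

1549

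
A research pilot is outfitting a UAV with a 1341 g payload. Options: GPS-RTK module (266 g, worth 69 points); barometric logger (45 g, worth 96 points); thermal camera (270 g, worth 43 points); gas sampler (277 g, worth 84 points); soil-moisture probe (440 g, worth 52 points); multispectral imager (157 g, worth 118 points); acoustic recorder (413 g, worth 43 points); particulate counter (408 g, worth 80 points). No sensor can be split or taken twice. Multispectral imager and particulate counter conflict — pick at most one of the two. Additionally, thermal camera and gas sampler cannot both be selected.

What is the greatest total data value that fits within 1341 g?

419

By data value per g: barometric logger 2.13, multispectral imager 0.75, gas sampler 0.30, GPS-RTK module 0.26 lead.
Taking GPS-RTK module + barometric logger + gas sampler + soil-moisture probe + multispectral imager: 1185 g used, 419 in data value.
No other feasible combination exceeds 419.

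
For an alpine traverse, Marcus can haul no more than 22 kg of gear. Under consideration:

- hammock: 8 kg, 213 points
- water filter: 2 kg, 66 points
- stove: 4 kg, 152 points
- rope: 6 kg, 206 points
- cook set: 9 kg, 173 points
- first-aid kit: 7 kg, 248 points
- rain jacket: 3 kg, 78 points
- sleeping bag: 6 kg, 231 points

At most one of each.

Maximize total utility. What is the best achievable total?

775

Water filter + stove + first-aid kit + rain jacket + sleeping bag uses 22 of the 22 kg and totals 775.
No other feasible combination exceeds 775.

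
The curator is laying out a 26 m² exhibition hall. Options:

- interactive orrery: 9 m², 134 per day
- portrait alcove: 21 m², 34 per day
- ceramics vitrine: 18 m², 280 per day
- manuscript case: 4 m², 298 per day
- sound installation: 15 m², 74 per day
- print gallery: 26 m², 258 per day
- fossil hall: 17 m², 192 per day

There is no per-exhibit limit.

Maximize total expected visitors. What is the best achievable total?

The ratio ordering already packs tightly: 6×manuscript case, 24 m², 1788.
The spare 2 m² is too small for any remaining exhibit, and no exchange beats 1788.

1788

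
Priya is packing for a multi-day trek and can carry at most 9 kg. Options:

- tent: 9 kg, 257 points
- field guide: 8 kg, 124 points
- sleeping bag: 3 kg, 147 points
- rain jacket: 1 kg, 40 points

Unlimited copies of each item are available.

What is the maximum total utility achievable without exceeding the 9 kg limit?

By utility per kg: sleeping bag 49.00, rain jacket 40.00, tent 28.56 lead.
3×sleeping bag uses 9 of the 9 kg and totals 441.
Every other selection either busts 9 kg or fails to beat 441.

441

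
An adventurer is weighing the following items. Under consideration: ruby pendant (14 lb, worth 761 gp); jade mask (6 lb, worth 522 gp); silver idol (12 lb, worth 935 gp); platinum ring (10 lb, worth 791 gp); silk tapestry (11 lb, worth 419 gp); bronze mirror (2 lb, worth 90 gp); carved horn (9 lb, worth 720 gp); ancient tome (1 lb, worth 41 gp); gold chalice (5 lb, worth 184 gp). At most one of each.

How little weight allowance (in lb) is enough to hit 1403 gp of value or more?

18

Look for the lowest-weight combination reaching 1403.
Taking jade mask + silver idol gives 1457 (≥ 1403) for 18 lb.
Any bundle with less than 18 lb falls short of 1403.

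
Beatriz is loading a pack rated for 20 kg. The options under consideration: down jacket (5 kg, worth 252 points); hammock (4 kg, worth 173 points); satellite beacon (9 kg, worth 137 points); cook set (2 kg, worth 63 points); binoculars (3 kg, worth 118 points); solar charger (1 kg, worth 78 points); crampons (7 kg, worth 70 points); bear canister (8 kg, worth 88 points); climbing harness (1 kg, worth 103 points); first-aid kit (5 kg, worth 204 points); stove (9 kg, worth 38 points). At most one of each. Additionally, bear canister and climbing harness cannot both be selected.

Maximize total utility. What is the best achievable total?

928

Down jacket + hammock + binoculars + solar charger + climbing harness + first-aid kit uses 19 of the 20 kg and totals 928.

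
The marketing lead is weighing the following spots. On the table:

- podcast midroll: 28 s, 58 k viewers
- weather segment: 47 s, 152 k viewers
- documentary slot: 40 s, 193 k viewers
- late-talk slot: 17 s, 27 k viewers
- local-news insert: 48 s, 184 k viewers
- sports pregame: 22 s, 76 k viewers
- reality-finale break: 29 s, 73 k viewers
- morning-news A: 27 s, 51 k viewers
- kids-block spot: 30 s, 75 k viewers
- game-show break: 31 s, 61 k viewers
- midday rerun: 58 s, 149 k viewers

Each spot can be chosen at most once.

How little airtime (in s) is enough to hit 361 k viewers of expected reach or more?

Look for the lowest-airtime combination reaching 361.
documentary slot + local-news insert: 377 expected reach at 88 s.
Below 88 s the best achievable stays under 361.

88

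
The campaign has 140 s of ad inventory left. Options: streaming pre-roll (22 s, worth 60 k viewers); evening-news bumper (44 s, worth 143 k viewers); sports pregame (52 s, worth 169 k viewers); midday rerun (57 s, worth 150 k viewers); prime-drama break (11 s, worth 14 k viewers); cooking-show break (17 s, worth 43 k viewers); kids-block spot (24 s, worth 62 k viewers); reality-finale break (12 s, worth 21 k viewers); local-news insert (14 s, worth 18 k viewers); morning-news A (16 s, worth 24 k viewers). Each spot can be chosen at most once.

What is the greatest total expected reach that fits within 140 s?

Taking the top-ratio spots first gives streaming pre-roll + evening-news bumper + sports pregame + cooking-show break for 415 (135 s).
The 22 s tied up in streaming pre-roll is better spent on kids-block spot — total rises to 417 (137 s).

417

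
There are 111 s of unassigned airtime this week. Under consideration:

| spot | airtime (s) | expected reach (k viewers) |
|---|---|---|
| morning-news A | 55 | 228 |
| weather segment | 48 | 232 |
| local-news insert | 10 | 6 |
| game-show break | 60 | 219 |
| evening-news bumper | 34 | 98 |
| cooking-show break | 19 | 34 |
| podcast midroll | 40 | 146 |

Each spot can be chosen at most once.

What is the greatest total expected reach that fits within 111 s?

460

By expected reach per s: weather segment 4.83, morning-news A 4.15, game-show break 3.65, podcast midroll 3.65 lead.
Taking morning-news A + weather segment: 103 s used, 460 in expected reach.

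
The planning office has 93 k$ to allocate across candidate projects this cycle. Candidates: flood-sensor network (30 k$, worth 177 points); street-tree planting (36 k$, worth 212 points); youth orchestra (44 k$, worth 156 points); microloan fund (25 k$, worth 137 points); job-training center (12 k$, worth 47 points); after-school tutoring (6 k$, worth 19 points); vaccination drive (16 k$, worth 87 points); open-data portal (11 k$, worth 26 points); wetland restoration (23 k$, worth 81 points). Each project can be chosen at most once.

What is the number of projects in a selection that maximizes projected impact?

The maximum projected impact within 93 k$ is 526.
One optimal bundle: flood-sensor network + street-tree planting + microloan fund (91 k$).
Any selection reaching 526 contains exactly 3 projects.

3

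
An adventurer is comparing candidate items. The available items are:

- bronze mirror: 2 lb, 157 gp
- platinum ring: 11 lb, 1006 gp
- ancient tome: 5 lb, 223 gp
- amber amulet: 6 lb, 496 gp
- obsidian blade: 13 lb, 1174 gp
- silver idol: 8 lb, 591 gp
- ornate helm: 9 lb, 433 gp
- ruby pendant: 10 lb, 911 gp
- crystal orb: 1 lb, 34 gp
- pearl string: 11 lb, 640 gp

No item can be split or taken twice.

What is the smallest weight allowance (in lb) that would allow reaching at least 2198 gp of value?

Need the lightest bundle worth ≥ 2198.
bronze mirror + obsidian blade + ruby pendant reaches 2242 using 25 lb.
Any bundle with less than 25 lb falls short of 2198.

25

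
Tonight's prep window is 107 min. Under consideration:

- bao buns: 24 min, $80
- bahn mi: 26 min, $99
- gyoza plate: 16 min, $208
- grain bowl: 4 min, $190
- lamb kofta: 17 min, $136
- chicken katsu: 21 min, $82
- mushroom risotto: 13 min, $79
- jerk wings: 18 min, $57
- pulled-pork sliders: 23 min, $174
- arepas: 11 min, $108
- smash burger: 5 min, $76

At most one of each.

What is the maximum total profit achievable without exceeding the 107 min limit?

1028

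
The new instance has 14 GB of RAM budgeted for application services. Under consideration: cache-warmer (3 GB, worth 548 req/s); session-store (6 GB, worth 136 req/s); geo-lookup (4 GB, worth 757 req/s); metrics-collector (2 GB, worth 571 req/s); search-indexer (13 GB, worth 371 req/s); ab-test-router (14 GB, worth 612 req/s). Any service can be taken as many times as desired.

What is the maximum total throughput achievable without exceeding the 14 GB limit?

3997

7×metrics-collector uses 14 of the 14 GB and totals 3997.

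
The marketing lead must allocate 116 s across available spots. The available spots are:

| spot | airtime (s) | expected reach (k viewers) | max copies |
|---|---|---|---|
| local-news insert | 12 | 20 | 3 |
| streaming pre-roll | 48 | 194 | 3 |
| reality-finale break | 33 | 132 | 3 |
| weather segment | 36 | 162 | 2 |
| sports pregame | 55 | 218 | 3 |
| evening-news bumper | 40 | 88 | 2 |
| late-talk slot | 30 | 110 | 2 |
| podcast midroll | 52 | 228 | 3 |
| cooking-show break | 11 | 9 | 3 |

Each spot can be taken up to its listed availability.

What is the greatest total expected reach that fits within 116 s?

Density check — weather segment 4.50, podcast midroll 4.38, streaming pre-roll 4.04 are the best per s.
Greedy by ratio would take reality-finale break + 2×weather segment + cooking-show break: 116 s used, total 465.
But local-news insert + 2×podcast midroll fits in 116 s and reaches 476.
That's the maximum — no swap from here does better than 476.

476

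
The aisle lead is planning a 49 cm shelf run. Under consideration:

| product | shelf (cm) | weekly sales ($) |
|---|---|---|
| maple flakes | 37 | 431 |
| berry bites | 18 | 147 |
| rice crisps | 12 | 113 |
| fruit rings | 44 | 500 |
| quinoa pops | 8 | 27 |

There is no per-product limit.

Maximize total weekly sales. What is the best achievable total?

544

Ranking by ratio (weekly sales/cm): maple flakes 11.65, fruit rings 11.36, rice crisps 9.42.
Best packing: maple flakes + rice crisps — 49 cm, 544 total.
Nothing else within 49 cm beats 544.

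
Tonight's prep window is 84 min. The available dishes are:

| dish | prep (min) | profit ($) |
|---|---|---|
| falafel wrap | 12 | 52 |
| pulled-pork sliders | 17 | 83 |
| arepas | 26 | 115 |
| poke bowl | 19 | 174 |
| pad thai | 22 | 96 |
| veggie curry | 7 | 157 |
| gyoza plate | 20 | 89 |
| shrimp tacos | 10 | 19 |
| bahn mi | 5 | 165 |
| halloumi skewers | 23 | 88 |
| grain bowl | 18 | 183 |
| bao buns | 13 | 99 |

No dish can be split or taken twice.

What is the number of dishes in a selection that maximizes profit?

6

The maximum profit within 84 min is 874.
One optimal bundle: poke bowl + pad thai + veggie curry + bahn mi + grain bowl + bao buns (84 min).
All optima have 6 dishes.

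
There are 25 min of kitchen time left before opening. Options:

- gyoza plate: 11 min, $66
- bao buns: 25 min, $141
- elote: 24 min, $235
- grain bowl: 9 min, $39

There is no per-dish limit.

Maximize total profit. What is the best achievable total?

Ranking by ratio (profit/min): elote 9.79, gyoza plate 6.00, bao buns 5.64, grain bowl 4.33.
Best packing: elote — 24 min, 235 total.

235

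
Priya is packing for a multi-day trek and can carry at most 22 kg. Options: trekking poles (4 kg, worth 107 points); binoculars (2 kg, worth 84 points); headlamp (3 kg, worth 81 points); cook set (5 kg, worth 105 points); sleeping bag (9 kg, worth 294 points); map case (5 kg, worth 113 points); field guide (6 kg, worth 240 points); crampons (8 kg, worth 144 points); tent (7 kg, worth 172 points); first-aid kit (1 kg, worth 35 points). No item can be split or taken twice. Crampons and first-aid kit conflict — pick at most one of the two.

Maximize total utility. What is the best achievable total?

760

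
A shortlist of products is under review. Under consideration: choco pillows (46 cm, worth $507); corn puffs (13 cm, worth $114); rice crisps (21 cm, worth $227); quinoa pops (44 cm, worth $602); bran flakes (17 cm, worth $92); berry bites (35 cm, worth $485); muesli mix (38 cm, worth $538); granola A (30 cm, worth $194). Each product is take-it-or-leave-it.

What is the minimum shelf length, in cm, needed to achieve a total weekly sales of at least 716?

57

Need the lightest bundle worth ≥ 716.
corn puffs + quinoa pops reaches 716 using 57 cm.
No combination under 57 cm hits 716.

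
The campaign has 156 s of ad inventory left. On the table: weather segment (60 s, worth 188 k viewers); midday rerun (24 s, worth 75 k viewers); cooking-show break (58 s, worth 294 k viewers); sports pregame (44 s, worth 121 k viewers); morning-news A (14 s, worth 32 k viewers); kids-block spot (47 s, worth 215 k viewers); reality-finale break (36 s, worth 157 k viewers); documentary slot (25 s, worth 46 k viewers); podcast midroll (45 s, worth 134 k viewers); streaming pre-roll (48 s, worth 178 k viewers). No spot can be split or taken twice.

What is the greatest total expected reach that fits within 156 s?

698

The ratio ordering already packs tightly: cooking-show break + morning-news A + kids-block spot + reality-finale break, 155 s, 698.
Runner-up cooking-show break + kids-block spot + streaming pre-roll tops out at 687.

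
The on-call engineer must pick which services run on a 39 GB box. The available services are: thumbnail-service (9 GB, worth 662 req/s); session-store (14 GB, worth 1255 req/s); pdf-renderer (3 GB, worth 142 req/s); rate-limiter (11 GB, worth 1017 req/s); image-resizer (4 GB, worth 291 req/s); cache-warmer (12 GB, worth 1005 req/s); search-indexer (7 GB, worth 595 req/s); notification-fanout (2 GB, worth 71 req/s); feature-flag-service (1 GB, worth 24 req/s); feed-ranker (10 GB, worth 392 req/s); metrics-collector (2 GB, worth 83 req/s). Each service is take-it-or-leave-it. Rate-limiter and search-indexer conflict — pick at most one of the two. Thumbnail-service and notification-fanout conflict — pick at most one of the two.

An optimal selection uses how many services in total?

4

The maximum throughput within 39 GB is 3360.
One optimal bundle: session-store + rate-limiter + cache-warmer + metrics-collector (39 GB).
All optima have 4 services.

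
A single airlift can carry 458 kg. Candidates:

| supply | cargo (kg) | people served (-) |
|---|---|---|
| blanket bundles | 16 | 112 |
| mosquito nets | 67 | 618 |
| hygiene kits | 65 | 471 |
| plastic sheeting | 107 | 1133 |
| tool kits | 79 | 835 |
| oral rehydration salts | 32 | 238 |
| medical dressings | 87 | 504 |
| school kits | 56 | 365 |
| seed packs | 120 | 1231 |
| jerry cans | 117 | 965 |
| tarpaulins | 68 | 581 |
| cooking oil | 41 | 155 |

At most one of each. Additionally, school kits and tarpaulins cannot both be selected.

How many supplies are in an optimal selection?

6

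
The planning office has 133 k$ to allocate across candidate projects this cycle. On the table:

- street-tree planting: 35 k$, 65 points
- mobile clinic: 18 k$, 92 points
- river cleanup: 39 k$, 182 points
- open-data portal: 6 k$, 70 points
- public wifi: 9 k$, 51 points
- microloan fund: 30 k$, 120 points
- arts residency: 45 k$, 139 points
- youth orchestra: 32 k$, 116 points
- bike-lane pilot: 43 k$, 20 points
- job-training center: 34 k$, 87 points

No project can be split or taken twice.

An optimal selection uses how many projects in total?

5

The maximum projected impact within 133 k$ is 580.
For example mobile clinic + river cleanup + open-data portal + microloan fund + youth orchestra achieves it, using 125 k$.
Any selection reaching 580 contains exactly 5 projects.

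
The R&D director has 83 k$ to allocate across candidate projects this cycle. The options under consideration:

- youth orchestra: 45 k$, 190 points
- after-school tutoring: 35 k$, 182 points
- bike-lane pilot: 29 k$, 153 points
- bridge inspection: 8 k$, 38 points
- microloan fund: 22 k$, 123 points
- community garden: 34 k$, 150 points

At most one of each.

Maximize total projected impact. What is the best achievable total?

381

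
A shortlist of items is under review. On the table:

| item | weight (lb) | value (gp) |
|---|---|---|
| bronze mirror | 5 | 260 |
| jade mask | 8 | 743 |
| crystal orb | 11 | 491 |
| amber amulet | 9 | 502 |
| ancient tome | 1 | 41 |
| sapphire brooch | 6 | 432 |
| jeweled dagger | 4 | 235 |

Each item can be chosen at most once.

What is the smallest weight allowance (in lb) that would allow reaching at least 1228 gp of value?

Need the lightest bundle worth ≥ 1228.
Taking jade mask + amber amulet gives 1245 (≥ 1228) for 17 lb.
Below 17 lb the best achievable stays under 1228.

17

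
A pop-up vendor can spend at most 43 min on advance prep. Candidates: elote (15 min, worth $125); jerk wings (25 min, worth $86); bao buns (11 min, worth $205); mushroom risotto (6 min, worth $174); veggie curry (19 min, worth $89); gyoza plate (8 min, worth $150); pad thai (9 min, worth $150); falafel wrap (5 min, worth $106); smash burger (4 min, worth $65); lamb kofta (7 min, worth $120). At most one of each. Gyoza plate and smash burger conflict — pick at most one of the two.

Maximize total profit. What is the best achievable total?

820

Best packing: bao buns + mushroom risotto + pad thai + falafel wrap + smash burger + lamb kofta — 42 min, 820 total.
The closest alternative, bao buns + mushroom risotto + gyoza plate + pad thai + lamb kofta, reaches only 799.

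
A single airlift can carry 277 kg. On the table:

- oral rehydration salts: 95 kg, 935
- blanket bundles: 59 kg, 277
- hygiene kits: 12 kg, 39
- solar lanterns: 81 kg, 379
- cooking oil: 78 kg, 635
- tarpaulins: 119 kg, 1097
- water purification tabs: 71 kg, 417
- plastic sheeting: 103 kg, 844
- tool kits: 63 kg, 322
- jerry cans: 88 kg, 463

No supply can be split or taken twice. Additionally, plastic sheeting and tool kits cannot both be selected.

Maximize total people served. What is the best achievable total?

2414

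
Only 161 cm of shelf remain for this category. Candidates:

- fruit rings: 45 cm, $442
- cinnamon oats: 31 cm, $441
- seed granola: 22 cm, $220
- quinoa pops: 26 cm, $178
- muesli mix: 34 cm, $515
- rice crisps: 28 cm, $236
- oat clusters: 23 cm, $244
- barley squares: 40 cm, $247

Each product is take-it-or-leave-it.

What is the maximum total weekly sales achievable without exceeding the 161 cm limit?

1878

The ratio heuristic lands on fruit rings + cinnamon oats + seed granola + muesli mix + oat clusters (1862) but leaves 6 cm idle.
The 22 cm tied up in seed granola is better spent on rice crisps — total rises to 1878 (161 cm).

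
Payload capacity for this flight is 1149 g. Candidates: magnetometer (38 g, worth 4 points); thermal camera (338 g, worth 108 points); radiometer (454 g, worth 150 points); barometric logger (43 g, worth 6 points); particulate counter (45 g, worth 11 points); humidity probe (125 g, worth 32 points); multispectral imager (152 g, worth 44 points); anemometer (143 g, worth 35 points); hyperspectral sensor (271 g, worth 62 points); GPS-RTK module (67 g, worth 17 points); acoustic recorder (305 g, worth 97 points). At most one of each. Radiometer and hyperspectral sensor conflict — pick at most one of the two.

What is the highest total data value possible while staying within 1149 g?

Ranking by ratio (data value/g): radiometer 0.33, thermal camera 0.32, acoustic recorder 0.32.
Best packing: thermal camera + radiometer + particulate counter + acoustic recorder — 1142 g, 366 total.
That's the maximum — no feasible swap from here does better than 366.

366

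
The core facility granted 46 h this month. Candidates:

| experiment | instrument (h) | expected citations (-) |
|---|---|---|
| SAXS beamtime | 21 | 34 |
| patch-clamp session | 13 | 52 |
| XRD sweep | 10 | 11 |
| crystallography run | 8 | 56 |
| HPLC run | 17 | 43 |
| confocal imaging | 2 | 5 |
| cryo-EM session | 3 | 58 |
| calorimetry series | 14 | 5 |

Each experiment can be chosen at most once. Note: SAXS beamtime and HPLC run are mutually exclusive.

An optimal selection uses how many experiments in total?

The maximum expected citations within 46 h is 214.
patch-clamp session + crystallography run + HPLC run + confocal imaging + cryo-EM session hits 214 at 43 h.
Any selection reaching 214 contains exactly 5 experiments.

5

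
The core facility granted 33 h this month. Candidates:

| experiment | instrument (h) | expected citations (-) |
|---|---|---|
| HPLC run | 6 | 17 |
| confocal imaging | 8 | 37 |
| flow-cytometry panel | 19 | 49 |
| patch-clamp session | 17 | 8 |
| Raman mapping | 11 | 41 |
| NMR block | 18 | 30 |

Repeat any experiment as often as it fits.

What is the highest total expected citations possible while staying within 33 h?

148

Ranking by ratio (expected citations/h): confocal imaging 4.62, Raman mapping 3.73, HPLC run 2.83, flow-cytometry panel 2.58.
The ratio ordering already packs tightly: 4×confocal imaging, 32 h, 148.
Nothing else within 33 h beats 148.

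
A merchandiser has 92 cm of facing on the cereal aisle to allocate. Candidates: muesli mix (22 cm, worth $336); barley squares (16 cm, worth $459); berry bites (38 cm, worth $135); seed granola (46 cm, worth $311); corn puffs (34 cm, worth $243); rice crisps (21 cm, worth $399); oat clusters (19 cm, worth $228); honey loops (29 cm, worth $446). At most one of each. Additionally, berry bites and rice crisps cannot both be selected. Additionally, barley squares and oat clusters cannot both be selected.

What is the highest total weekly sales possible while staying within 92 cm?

1640

Density check — barley squares 28.69, rice crisps 19.00, honey loops 15.38 are the best per cm.
The ratio ordering already packs tightly: muesli mix + barley squares + rice crisps + honey loops, 88 cm, 1640.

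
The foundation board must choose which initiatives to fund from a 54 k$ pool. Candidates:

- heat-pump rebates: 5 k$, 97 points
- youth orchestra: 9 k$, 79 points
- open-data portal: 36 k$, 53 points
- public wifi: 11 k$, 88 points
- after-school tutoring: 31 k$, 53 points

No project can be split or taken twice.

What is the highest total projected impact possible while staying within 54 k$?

By projected impact per k$: heat-pump rebates 19.40, youth orchestra 8.78, public wifi 8.00, after-school tutoring 1.71 lead.
Best packing: heat-pump rebates + youth orchestra + public wifi — 25 k$, 264 total.
Runner-up heat-pump rebates + open-data portal + public wifi tops out at 238.

264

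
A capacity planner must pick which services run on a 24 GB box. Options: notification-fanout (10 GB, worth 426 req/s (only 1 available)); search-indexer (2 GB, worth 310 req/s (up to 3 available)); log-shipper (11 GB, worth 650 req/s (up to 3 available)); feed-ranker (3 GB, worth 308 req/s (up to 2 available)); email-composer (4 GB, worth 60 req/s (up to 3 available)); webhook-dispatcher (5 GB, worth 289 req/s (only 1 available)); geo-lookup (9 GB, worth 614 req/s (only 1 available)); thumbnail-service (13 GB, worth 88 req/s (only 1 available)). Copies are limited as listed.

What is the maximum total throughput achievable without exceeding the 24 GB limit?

Taking the top-ratio services first gives 3×search-indexer + 2×feed-ranker + geo-lookup for 2160 (21 GB).
Dropping geo-lookup frees 9 GB; slotting in log-shipper (11 GB) lifts the total to 2196 at 23 GB.

2196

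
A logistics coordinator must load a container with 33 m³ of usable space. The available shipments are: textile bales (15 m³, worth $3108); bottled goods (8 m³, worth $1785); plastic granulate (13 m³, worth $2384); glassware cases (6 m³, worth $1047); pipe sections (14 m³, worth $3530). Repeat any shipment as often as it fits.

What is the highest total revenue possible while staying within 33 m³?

7140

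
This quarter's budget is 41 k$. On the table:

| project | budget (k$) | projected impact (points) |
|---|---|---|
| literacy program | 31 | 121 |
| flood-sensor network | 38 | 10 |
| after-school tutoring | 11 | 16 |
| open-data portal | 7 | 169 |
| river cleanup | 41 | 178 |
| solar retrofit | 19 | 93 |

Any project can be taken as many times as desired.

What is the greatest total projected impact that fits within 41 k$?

845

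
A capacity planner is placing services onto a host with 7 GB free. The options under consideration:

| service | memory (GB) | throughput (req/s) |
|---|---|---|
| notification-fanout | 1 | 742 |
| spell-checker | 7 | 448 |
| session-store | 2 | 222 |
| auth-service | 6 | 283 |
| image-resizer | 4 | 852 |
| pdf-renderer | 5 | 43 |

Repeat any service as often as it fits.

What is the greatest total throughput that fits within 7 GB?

5194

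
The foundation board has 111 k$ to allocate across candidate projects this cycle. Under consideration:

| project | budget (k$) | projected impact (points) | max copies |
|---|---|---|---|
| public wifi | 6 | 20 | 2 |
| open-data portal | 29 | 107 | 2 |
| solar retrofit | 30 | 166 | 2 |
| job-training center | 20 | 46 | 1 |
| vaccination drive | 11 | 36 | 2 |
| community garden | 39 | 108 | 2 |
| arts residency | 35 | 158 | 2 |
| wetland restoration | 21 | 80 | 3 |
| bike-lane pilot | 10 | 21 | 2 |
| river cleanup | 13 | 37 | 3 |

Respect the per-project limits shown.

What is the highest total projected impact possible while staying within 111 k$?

531

Greedy by ratio would take 2×public wifi + 2×solar retrofit + arts residency: 107 k$ used, total 530.
Replace public wifi with bike-lane pilot: the trade gains 1 net, giving 531 at 111 k$.
No other feasible combination exceeds 531.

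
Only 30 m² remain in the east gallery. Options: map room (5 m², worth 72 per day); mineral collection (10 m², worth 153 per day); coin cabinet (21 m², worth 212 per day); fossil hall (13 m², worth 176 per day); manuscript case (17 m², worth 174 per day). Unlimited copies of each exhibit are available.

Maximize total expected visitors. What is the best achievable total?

Ranking by ratio (expected visitors/m²): mineral collection 15.30, map room 14.40, fossil hall 13.54.
The ratio ordering already packs tightly: 3×mineral collection, 30 m², 459.
That's the maximum — no swap from here does better than 459.

459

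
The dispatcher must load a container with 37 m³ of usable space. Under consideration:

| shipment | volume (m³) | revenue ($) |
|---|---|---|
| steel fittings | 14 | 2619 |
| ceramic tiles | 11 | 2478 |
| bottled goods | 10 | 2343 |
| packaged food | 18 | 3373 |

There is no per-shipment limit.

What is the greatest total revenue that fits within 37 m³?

Density check — bottled goods 234.30, ceramic tiles 225.27, packaged food 187.39, steel fittings 187.07 are the best per m³.
The ratio heuristic lands on 3×bottled goods (7029) but leaves 7 m³ idle.
Replace 3×bottled goods with steel fittings + 2×ceramic tiles: the trade gains 546 net, giving 7575 at 36 m³.
That's the maximum — no swap from here does better than 7575.

7575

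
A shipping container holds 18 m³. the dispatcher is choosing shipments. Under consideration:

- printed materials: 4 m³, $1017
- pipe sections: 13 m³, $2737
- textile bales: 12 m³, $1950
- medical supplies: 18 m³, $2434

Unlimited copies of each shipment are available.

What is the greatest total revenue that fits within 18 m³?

4068

Best packing: 4×printed materials — 16 m³, 4068 total.
The spare 2 m³ is too small for any remaining shipment, and no exchange beats 4068.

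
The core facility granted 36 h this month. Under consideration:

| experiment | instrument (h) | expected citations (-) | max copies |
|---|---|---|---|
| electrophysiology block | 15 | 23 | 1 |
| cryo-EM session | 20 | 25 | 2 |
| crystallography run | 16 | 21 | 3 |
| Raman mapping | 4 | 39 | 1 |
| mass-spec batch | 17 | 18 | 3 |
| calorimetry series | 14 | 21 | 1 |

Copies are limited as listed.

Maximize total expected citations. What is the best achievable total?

Density check — Raman mapping 9.75, electrophysiology block 1.53, calorimetry series 1.50 are the best per h.
The ratio ordering already packs tightly: electrophysiology block + Raman mapping + calorimetry series, 33 h, 83.
Nothing else within 36 h beats 83.

83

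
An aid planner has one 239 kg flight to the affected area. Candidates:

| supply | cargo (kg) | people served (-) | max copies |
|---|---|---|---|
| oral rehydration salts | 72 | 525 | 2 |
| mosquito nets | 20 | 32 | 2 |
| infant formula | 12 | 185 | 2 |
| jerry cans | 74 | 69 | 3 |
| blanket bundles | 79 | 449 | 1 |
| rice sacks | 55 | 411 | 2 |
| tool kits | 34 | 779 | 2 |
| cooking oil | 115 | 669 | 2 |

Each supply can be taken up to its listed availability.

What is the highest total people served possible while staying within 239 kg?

2978

Taking the top-ratio supplies first gives mosquito nets + 2×infant formula + 2×rice sacks + 2×tool kits for 2782 (222 kg).
Replace mosquito nets and 2×rice sacks with 2×oral rehydration salts: the trade gains 196 net, giving 2978 at 236 kg.
No other feasible combination exceeds 2978.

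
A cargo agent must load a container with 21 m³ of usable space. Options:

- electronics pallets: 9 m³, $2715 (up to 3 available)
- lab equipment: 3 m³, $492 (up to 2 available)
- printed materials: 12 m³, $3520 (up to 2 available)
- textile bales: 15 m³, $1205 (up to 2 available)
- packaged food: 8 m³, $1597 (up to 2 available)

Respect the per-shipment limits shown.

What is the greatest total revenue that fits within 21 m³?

A density-first pass picks 2×electronics pallets + lab equipment — 5922 at 21 m³.
The 12 m³ tied up in electronics pallets and lab equipment is better spent on printed materials — total rises to 6235 (21 m³).
No other feasible combination exceeds 6235.

6235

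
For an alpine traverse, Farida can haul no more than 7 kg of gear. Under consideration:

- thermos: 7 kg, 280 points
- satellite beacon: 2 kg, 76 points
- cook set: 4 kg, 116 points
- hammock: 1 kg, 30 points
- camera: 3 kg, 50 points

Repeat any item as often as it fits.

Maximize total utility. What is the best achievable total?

The ratio ordering already packs tightly: thermos, 7 kg, 280.

280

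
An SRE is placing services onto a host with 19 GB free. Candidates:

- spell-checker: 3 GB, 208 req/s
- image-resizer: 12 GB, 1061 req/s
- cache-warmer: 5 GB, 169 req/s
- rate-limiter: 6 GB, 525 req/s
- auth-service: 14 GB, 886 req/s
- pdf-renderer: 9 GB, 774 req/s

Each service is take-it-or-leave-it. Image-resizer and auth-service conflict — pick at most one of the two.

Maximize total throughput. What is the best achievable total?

1586

Ranking by ratio (throughput/GB): image-resizer 88.42, rate-limiter 87.50, pdf-renderer 86.00, spell-checker 69.33.
The ratio ordering already packs tightly: image-resizer + rate-limiter, 18 GB, 1586.
The spare 1 GB is too small for any remaining service, and no feasible exchange beats 1586.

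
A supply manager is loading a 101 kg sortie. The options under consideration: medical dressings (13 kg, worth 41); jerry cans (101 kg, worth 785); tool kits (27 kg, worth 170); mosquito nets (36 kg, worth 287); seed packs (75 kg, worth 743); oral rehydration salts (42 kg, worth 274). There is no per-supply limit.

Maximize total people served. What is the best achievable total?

825

2×medical dressings + seed packs uses 101 of the 101 kg and totals 825.
That's the maximum — no swap from here does better than 825.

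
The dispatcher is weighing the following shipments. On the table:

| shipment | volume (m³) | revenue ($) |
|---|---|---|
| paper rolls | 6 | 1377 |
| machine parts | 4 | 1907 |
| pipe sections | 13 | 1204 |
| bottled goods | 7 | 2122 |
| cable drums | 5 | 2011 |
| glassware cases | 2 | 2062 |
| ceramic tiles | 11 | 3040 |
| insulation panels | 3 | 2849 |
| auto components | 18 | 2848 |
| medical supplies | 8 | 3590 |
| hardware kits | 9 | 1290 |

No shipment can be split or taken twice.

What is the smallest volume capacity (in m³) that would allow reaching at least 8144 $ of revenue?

Need the lightest bundle worth ≥ 8144.
Taking glassware cases + insulation panels + medical supplies gives 8501 (≥ 8144) for 13 m³.
No combination under 13 m³ hits 8144.

13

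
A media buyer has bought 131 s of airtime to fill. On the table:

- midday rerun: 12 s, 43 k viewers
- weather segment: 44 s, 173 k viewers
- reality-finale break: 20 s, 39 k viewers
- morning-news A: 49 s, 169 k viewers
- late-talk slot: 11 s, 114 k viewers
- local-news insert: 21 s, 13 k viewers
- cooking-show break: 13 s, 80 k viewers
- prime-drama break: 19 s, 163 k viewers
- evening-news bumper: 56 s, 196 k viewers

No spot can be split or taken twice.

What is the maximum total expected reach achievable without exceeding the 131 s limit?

Filling by ratio: midday rerun + weather segment + reality-finale break + late-talk slot + cooking-show break + prime-drama break for 612, with 12 s left unused.
Dropping midday rerun and reality-finale break and cooking-show break frees 45 s; slotting in evening-news bumper (56 s) lifts the total to 646 at 130 s.
Nothing else within 131 s beats 646.

646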